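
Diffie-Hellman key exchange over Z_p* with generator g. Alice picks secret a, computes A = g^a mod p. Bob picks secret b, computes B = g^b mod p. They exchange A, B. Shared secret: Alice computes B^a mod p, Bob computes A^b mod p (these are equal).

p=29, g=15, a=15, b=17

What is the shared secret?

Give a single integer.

A = 15^15 mod 29  (bits of 15 = 1111)
  bit 0 = 1: r = r^2 * 15 mod 29 = 1^2 * 15 = 1*15 = 15
  bit 1 = 1: r = r^2 * 15 mod 29 = 15^2 * 15 = 22*15 = 11
  bit 2 = 1: r = r^2 * 15 mod 29 = 11^2 * 15 = 5*15 = 17
  bit 3 = 1: r = r^2 * 15 mod 29 = 17^2 * 15 = 28*15 = 14
  -> A = 14
B = 15^17 mod 29  (bits of 17 = 10001)
  bit 0 = 1: r = r^2 * 15 mod 29 = 1^2 * 15 = 1*15 = 15
  bit 1 = 0: r = r^2 mod 29 = 15^2 = 22
  bit 2 = 0: r = r^2 mod 29 = 22^2 = 20
  bit 3 = 0: r = r^2 mod 29 = 20^2 = 23
  bit 4 = 1: r = r^2 * 15 mod 29 = 23^2 * 15 = 7*15 = 18
  -> B = 18
s = B^a = 18^15 mod 29  (bits of 15 = 1111)
  bit 0 = 1: r = r^2 * 18 mod 29 = 1^2 * 18 = 1*18 = 18
  bit 1 = 1: r = r^2 * 18 mod 29 = 18^2 * 18 = 5*18 = 3
  bit 2 = 1: r = r^2 * 18 mod 29 = 3^2 * 18 = 9*18 = 17
  bit 3 = 1: r = r^2 * 18 mod 29 = 17^2 * 18 = 28*18 = 11
  -> s = B^a = 11

Answer: 11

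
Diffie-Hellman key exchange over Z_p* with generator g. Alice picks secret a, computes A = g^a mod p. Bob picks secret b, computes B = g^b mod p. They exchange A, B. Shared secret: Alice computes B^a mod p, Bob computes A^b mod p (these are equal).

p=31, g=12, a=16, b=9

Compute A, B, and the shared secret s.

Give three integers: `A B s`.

Answer: 19 15 16

Derivation:
A = 12^16 mod 31  (bits of 16 = 10000)
  bit 0 = 1: r = r^2 * 12 mod 31 = 1^2 * 12 = 1*12 = 12
  bit 1 = 0: r = r^2 mod 31 = 12^2 = 20
  bit 2 = 0: r = r^2 mod 31 = 20^2 = 28
  bit 3 = 0: r = r^2 mod 31 = 28^2 = 9
  bit 4 = 0: r = r^2 mod 31 = 9^2 = 19
  -> A = 19
B = 12^9 mod 31  (bits of 9 = 1001)
  bit 0 = 1: r = r^2 * 12 mod 31 = 1^2 * 12 = 1*12 = 12
  bit 1 = 0: r = r^2 mod 31 = 12^2 = 20
  bit 2 = 0: r = r^2 mod 31 = 20^2 = 28
  bit 3 = 1: r = r^2 * 12 mod 31 = 28^2 * 12 = 9*12 = 15
  -> B = 15
s = B^a = 15^16 mod 31  (bits of 16 = 10000)
  bit 0 = 1: r = r^2 * 15 mod 31 = 1^2 * 15 = 1*15 = 15
  bit 1 = 0: r = r^2 mod 31 = 15^2 = 8
  bit 2 = 0: r = r^2 mod 31 = 8^2 = 2
  bit 3 = 0: r = r^2 mod 31 = 2^2 = 4
  bit 4 = 0: r = r^2 mod 31 = 4^2 = 16
  -> s = B^a = 16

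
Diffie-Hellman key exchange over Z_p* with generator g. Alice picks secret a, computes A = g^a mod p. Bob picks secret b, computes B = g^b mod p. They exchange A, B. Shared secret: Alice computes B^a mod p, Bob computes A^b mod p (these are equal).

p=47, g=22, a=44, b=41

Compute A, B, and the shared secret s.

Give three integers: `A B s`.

A = 22^44 mod 47  (bits of 44 = 101100)
  bit 0 = 1: r = r^2 * 22 mod 47 = 1^2 * 22 = 1*22 = 22
  bit 1 = 0: r = r^2 mod 47 = 22^2 = 14
  bit 2 = 1: r = r^2 * 22 mod 47 = 14^2 * 22 = 8*22 = 35
  bit 3 = 1: r = r^2 * 22 mod 47 = 35^2 * 22 = 3*22 = 19
  bit 4 = 0: r = r^2 mod 47 = 19^2 = 32
  bit 5 = 0: r = r^2 mod 47 = 32^2 = 37
  -> A = 37
B = 22^41 mod 47  (bits of 41 = 101001)
  bit 0 = 1: r = r^2 * 22 mod 47 = 1^2 * 22 = 1*22 = 22
  bit 1 = 0: r = r^2 mod 47 = 22^2 = 14
  bit 2 = 1: r = r^2 * 22 mod 47 = 14^2 * 22 = 8*22 = 35
  bit 3 = 0: r = r^2 mod 47 = 35^2 = 3
  bit 4 = 0: r = r^2 mod 47 = 3^2 = 9
  bit 5 = 1: r = r^2 * 22 mod 47 = 9^2 * 22 = 34*22 = 43
  -> B = 43
s = B^a = 43^44 mod 47  (bits of 44 = 101100)
  bit 0 = 1: r = r^2 * 43 mod 47 = 1^2 * 43 = 1*43 = 43
  bit 1 = 0: r = r^2 mod 47 = 43^2 = 16
  bit 2 = 1: r = r^2 * 43 mod 47 = 16^2 * 43 = 21*43 = 10
  bit 3 = 1: r = r^2 * 43 mod 47 = 10^2 * 43 = 6*43 = 23
  bit 4 = 0: r = r^2 mod 47 = 23^2 = 12
  bit 5 = 0: r = r^2 mod 47 = 12^2 = 3
  -> s = B^a = 3

Answer: 37 43 3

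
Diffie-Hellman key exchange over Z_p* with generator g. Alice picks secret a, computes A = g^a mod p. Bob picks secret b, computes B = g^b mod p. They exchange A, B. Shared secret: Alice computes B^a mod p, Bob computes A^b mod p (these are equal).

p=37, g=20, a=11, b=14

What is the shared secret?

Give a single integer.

Answer: 28

Derivation:
A = 20^11 mod 37  (bits of 11 = 1011)
  bit 0 = 1: r = r^2 * 20 mod 37 = 1^2 * 20 = 1*20 = 20
  bit 1 = 0: r = r^2 mod 37 = 20^2 = 30
  bit 2 = 1: r = r^2 * 20 mod 37 = 30^2 * 20 = 12*20 = 18
  bit 3 = 1: r = r^2 * 20 mod 37 = 18^2 * 20 = 28*20 = 5
  -> A = 5
B = 20^14 mod 37  (bits of 14 = 1110)
  bit 0 = 1: r = r^2 * 20 mod 37 = 1^2 * 20 = 1*20 = 20
  bit 1 = 1: r = r^2 * 20 mod 37 = 20^2 * 20 = 30*20 = 8
  bit 2 = 1: r = r^2 * 20 mod 37 = 8^2 * 20 = 27*20 = 22
  bit 3 = 0: r = r^2 mod 37 = 22^2 = 3
  -> B = 3
s = B^a = 3^11 mod 37  (bits of 11 = 1011)
  bit 0 = 1: r = r^2 * 3 mod 37 = 1^2 * 3 = 1*3 = 3
  bit 1 = 0: r = r^2 mod 37 = 3^2 = 9
  bit 2 = 1: r = r^2 * 3 mod 37 = 9^2 * 3 = 7*3 = 21
  bit 3 = 1: r = r^2 * 3 mod 37 = 21^2 * 3 = 34*3 = 28
  -> s = B^a = 28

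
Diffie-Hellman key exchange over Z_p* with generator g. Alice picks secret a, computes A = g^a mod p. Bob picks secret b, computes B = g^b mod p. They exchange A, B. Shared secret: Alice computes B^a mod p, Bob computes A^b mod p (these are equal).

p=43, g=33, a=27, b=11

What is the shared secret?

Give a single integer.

A = 33^27 mod 43  (bits of 27 = 11011)
  bit 0 = 1: r = r^2 * 33 mod 43 = 1^2 * 33 = 1*33 = 33
  bit 1 = 1: r = r^2 * 33 mod 43 = 33^2 * 33 = 14*33 = 32
  bit 2 = 0: r = r^2 mod 43 = 32^2 = 35
  bit 3 = 1: r = r^2 * 33 mod 43 = 35^2 * 33 = 21*33 = 5
  bit 4 = 1: r = r^2 * 33 mod 43 = 5^2 * 33 = 25*33 = 8
  -> A = 8
B = 33^11 mod 43  (bits of 11 = 1011)
  bit 0 = 1: r = r^2 * 33 mod 43 = 1^2 * 33 = 1*33 = 33
  bit 1 = 0: r = r^2 mod 43 = 33^2 = 14
  bit 2 = 1: r = r^2 * 33 mod 43 = 14^2 * 33 = 24*33 = 18
  bit 3 = 1: r = r^2 * 33 mod 43 = 18^2 * 33 = 23*33 = 28
  -> B = 28
s = B^a = 28^27 mod 43  (bits of 27 = 11011)
  bit 0 = 1: r = r^2 * 28 mod 43 = 1^2 * 28 = 1*28 = 28
  bit 1 = 1: r = r^2 * 28 mod 43 = 28^2 * 28 = 10*28 = 22
  bit 2 = 0: r = r^2 mod 43 = 22^2 = 11
  bit 3 = 1: r = r^2 * 28 mod 43 = 11^2 * 28 = 35*28 = 34
  bit 4 = 1: r = r^2 * 28 mod 43 = 34^2 * 28 = 38*28 = 32
  -> s = B^a = 32

Answer: 32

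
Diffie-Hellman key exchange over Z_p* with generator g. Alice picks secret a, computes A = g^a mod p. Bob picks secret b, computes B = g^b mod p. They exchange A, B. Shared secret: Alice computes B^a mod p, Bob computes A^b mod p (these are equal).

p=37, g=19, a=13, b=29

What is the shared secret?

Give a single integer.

A = 19^13 mod 37  (bits of 13 = 1101)
  bit 0 = 1: r = r^2 * 19 mod 37 = 1^2 * 19 = 1*19 = 19
  bit 1 = 1: r = r^2 * 19 mod 37 = 19^2 * 19 = 28*19 = 14
  bit 2 = 0: r = r^2 mod 37 = 14^2 = 11
  bit 3 = 1: r = r^2 * 19 mod 37 = 11^2 * 19 = 10*19 = 5
  -> A = 5
B = 19^29 mod 37  (bits of 29 = 11101)
  bit 0 = 1: r = r^2 * 19 mod 37 = 1^2 * 19 = 1*19 = 19
  bit 1 = 1: r = r^2 * 19 mod 37 = 19^2 * 19 = 28*19 = 14
  bit 2 = 1: r = r^2 * 19 mod 37 = 14^2 * 19 = 11*19 = 24
  bit 3 = 0: r = r^2 mod 37 = 24^2 = 21
  bit 4 = 1: r = r^2 * 19 mod 37 = 21^2 * 19 = 34*19 = 17
  -> B = 17
s = B^a = 17^13 mod 37  (bits of 13 = 1101)
  bit 0 = 1: r = r^2 * 17 mod 37 = 1^2 * 17 = 1*17 = 17
  bit 1 = 1: r = r^2 * 17 mod 37 = 17^2 * 17 = 30*17 = 29
  bit 2 = 0: r = r^2 mod 37 = 29^2 = 27
  bit 3 = 1: r = r^2 * 17 mod 37 = 27^2 * 17 = 26*17 = 35
  -> s = B^a = 35

Answer: 35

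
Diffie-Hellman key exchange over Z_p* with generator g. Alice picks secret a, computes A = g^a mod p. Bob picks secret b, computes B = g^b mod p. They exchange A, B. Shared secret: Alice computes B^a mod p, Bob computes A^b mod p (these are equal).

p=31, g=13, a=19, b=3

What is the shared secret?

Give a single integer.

Answer: 23

Derivation:
A = 13^19 mod 31  (bits of 19 = 10011)
  bit 0 = 1: r = r^2 * 13 mod 31 = 1^2 * 13 = 1*13 = 13
  bit 1 = 0: r = r^2 mod 31 = 13^2 = 14
  bit 2 = 0: r = r^2 mod 31 = 14^2 = 10
  bit 3 = 1: r = r^2 * 13 mod 31 = 10^2 * 13 = 7*13 = 29
  bit 4 = 1: r = r^2 * 13 mod 31 = 29^2 * 13 = 4*13 = 21
  -> A = 21
B = 13^3 mod 31  (bits of 3 = 11)
  bit 0 = 1: r = r^2 * 13 mod 31 = 1^2 * 13 = 1*13 = 13
  bit 1 = 1: r = r^2 * 13 mod 31 = 13^2 * 13 = 14*13 = 27
  -> B = 27
s = B^a = 27^19 mod 31  (bits of 19 = 10011)
  bit 0 = 1: r = r^2 * 27 mod 31 = 1^2 * 27 = 1*27 = 27
  bit 1 = 0: r = r^2 mod 31 = 27^2 = 16
  bit 2 = 0: r = r^2 mod 31 = 16^2 = 8
  bit 3 = 1: r = r^2 * 27 mod 31 = 8^2 * 27 = 2*27 = 23
  bit 4 = 1: r = r^2 * 27 mod 31 = 23^2 * 27 = 2*27 = 23
  -> s = B^a = 23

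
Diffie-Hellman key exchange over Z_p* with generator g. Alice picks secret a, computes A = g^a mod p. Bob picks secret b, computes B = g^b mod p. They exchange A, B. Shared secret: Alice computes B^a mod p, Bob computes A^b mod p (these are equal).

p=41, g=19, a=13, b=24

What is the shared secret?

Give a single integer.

Answer: 10

Derivation:
A = 19^13 mod 41  (bits of 13 = 1101)
  bit 0 = 1: r = r^2 * 19 mod 41 = 1^2 * 19 = 1*19 = 19
  bit 1 = 1: r = r^2 * 19 mod 41 = 19^2 * 19 = 33*19 = 12
  bit 2 = 0: r = r^2 mod 41 = 12^2 = 21
  bit 3 = 1: r = r^2 * 19 mod 41 = 21^2 * 19 = 31*19 = 15
  -> A = 15
B = 19^24 mod 41  (bits of 24 = 11000)
  bit 0 = 1: r = r^2 * 19 mod 41 = 1^2 * 19 = 1*19 = 19
  bit 1 = 1: r = r^2 * 19 mod 41 = 19^2 * 19 = 33*19 = 12
  bit 2 = 0: r = r^2 mod 41 = 12^2 = 21
  bit 3 = 0: r = r^2 mod 41 = 21^2 = 31
  bit 4 = 0: r = r^2 mod 41 = 31^2 = 18
  -> B = 18
s = B^a = 18^13 mod 41  (bits of 13 = 1101)
  bit 0 = 1: r = r^2 * 18 mod 41 = 1^2 * 18 = 1*18 = 18
  bit 1 = 1: r = r^2 * 18 mod 41 = 18^2 * 18 = 37*18 = 10
  bit 2 = 0: r = r^2 mod 41 = 10^2 = 18
  bit 3 = 1: r = r^2 * 18 mod 41 = 18^2 * 18 = 37*18 = 10
  -> s = B^a = 10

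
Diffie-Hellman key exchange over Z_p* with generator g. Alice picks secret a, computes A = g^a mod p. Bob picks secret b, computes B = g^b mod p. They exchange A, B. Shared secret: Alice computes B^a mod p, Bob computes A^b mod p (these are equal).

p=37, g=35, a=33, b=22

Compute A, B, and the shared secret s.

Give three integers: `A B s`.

A = 35^33 mod 37  (bits of 33 = 100001)
  bit 0 = 1: r = r^2 * 35 mod 37 = 1^2 * 35 = 1*35 = 35
  bit 1 = 0: r = r^2 mod 37 = 35^2 = 4
  bit 2 = 0: r = r^2 mod 37 = 4^2 = 16
  bit 3 = 0: r = r^2 mod 37 = 16^2 = 34
  bit 4 = 0: r = r^2 mod 37 = 34^2 = 9
  bit 5 = 1: r = r^2 * 35 mod 37 = 9^2 * 35 = 7*35 = 23
  -> A = 23
B = 35^22 mod 37  (bits of 22 = 10110)
  bit 0 = 1: r = r^2 * 35 mod 37 = 1^2 * 35 = 1*35 = 35
  bit 1 = 0: r = r^2 mod 37 = 35^2 = 4
  bit 2 = 1: r = r^2 * 35 mod 37 = 4^2 * 35 = 16*35 = 5
  bit 3 = 1: r = r^2 * 35 mod 37 = 5^2 * 35 = 25*35 = 24
  bit 4 = 0: r = r^2 mod 37 = 24^2 = 21
  -> B = 21
s = B^a = 21^33 mod 37  (bits of 33 = 100001)
  bit 0 = 1: r = r^2 * 21 mod 37 = 1^2 * 21 = 1*21 = 21
  bit 1 = 0: r = r^2 mod 37 = 21^2 = 34
  bit 2 = 0: r = r^2 mod 37 = 34^2 = 9
  bit 3 = 0: r = r^2 mod 37 = 9^2 = 7
  bit 4 = 0: r = r^2 mod 37 = 7^2 = 12
  bit 5 = 1: r = r^2 * 21 mod 37 = 12^2 * 21 = 33*21 = 27
  -> s = B^a = 27

Answer: 23 21 27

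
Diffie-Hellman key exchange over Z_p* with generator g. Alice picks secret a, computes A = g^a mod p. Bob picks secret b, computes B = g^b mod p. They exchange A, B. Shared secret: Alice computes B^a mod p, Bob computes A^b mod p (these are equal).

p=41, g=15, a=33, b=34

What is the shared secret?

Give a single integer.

Answer: 20

Derivation:
A = 15^33 mod 41  (bits of 33 = 100001)
  bit 0 = 1: r = r^2 * 15 mod 41 = 1^2 * 15 = 1*15 = 15
  bit 1 = 0: r = r^2 mod 41 = 15^2 = 20
  bit 2 = 0: r = r^2 mod 41 = 20^2 = 31
  bit 3 = 0: r = r^2 mod 41 = 31^2 = 18
  bit 4 = 0: r = r^2 mod 41 = 18^2 = 37
  bit 5 = 1: r = r^2 * 15 mod 41 = 37^2 * 15 = 16*15 = 35
  -> A = 35
B = 15^34 mod 41  (bits of 34 = 100010)
  bit 0 = 1: r = r^2 * 15 mod 41 = 1^2 * 15 = 1*15 = 15
  bit 1 = 0: r = r^2 mod 41 = 15^2 = 20
  bit 2 = 0: r = r^2 mod 41 = 20^2 = 31
  bit 3 = 0: r = r^2 mod 41 = 31^2 = 18
  bit 4 = 1: r = r^2 * 15 mod 41 = 18^2 * 15 = 37*15 = 22
  bit 5 = 0: r = r^2 mod 41 = 22^2 = 33
  -> B = 33
s = B^a = 33^33 mod 41  (bits of 33 = 100001)
  bit 0 = 1: r = r^2 * 33 mod 41 = 1^2 * 33 = 1*33 = 33
  bit 1 = 0: r = r^2 mod 41 = 33^2 = 23
  bit 2 = 0: r = r^2 mod 41 = 23^2 = 37
  bit 3 = 0: r = r^2 mod 41 = 37^2 = 16
  bit 4 = 0: r = r^2 mod 41 = 16^2 = 10
  bit 5 = 1: r = r^2 * 33 mod 41 = 10^2 * 33 = 18*33 = 20
  -> s = B^a = 20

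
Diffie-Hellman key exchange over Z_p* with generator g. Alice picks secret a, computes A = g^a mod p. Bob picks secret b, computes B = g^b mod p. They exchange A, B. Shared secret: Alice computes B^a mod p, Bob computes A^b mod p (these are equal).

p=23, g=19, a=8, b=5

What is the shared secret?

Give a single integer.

Answer: 8

Derivation:
A = 19^8 mod 23  (bits of 8 = 1000)
  bit 0 = 1: r = r^2 * 19 mod 23 = 1^2 * 19 = 1*19 = 19
  bit 1 = 0: r = r^2 mod 23 = 19^2 = 16
  bit 2 = 0: r = r^2 mod 23 = 16^2 = 3
  bit 3 = 0: r = r^2 mod 23 = 3^2 = 9
  -> A = 9
B = 19^5 mod 23  (bits of 5 = 101)
  bit 0 = 1: r = r^2 * 19 mod 23 = 1^2 * 19 = 1*19 = 19
  bit 1 = 0: r = r^2 mod 23 = 19^2 = 16
  bit 2 = 1: r = r^2 * 19 mod 23 = 16^2 * 19 = 3*19 = 11
  -> B = 11
s = B^a = 11^8 mod 23  (bits of 8 = 1000)
  bit 0 = 1: r = r^2 * 11 mod 23 = 1^2 * 11 = 1*11 = 11
  bit 1 = 0: r = r^2 mod 23 = 11^2 = 6
  bit 2 = 0: r = r^2 mod 23 = 6^2 = 13
  bit 3 = 0: r = r^2 mod 23 = 13^2 = 8
  -> s = B^a = 8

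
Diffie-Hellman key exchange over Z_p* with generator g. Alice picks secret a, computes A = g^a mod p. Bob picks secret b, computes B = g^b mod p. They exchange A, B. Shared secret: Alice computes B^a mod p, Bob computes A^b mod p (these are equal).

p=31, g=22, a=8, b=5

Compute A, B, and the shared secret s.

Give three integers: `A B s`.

Answer: 28 6 5

Derivation:
A = 22^8 mod 31  (bits of 8 = 1000)
  bit 0 = 1: r = r^2 * 22 mod 31 = 1^2 * 22 = 1*22 = 22
  bit 1 = 0: r = r^2 mod 31 = 22^2 = 19
  bit 2 = 0: r = r^2 mod 31 = 19^2 = 20
  bit 3 = 0: r = r^2 mod 31 = 20^2 = 28
  -> A = 28
B = 22^5 mod 31  (bits of 5 = 101)
  bit 0 = 1: r = r^2 * 22 mod 31 = 1^2 * 22 = 1*22 = 22
  bit 1 = 0: r = r^2 mod 31 = 22^2 = 19
  bit 2 = 1: r = r^2 * 22 mod 31 = 19^2 * 22 = 20*22 = 6
  -> B = 6
s = B^a = 6^8 mod 31  (bits of 8 = 1000)
  bit 0 = 1: r = r^2 * 6 mod 31 = 1^2 * 6 = 1*6 = 6
  bit 1 = 0: r = r^2 mod 31 = 6^2 = 5
  bit 2 = 0: r = r^2 mod 31 = 5^2 = 25
  bit 3 = 0: r = r^2 mod 31 = 25^2 = 5
  -> s = B^a = 5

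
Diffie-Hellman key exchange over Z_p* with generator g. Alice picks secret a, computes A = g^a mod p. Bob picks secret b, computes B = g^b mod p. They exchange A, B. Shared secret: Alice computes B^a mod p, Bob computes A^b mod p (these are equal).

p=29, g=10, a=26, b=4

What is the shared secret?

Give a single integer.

A = 10^26 mod 29  (bits of 26 = 11010)
  bit 0 = 1: r = r^2 * 10 mod 29 = 1^2 * 10 = 1*10 = 10
  bit 1 = 1: r = r^2 * 10 mod 29 = 10^2 * 10 = 13*10 = 14
  bit 2 = 0: r = r^2 mod 29 = 14^2 = 22
  bit 3 = 1: r = r^2 * 10 mod 29 = 22^2 * 10 = 20*10 = 26
  bit 4 = 0: r = r^2 mod 29 = 26^2 = 9
  -> A = 9
B = 10^4 mod 29  (bits of 4 = 100)
  bit 0 = 1: r = r^2 * 10 mod 29 = 1^2 * 10 = 1*10 = 10
  bit 1 = 0: r = r^2 mod 29 = 10^2 = 13
  bit 2 = 0: r = r^2 mod 29 = 13^2 = 24
  -> B = 24
s = B^a = 24^26 mod 29  (bits of 26 = 11010)
  bit 0 = 1: r = r^2 * 24 mod 29 = 1^2 * 24 = 1*24 = 24
  bit 1 = 1: r = r^2 * 24 mod 29 = 24^2 * 24 = 25*24 = 20
  bit 2 = 0: r = r^2 mod 29 = 20^2 = 23
  bit 3 = 1: r = r^2 * 24 mod 29 = 23^2 * 24 = 7*24 = 23
  bit 4 = 0: r = r^2 mod 29 = 23^2 = 7
  -> s = B^a = 7

Answer: 7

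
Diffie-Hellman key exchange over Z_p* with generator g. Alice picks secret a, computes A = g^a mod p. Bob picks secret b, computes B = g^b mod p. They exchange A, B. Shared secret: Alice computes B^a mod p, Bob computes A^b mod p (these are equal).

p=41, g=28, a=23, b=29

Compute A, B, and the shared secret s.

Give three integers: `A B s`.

A = 28^23 mod 41  (bits of 23 = 10111)
  bit 0 = 1: r = r^2 * 28 mod 41 = 1^2 * 28 = 1*28 = 28
  bit 1 = 0: r = r^2 mod 41 = 28^2 = 5
  bit 2 = 1: r = r^2 * 28 mod 41 = 5^2 * 28 = 25*28 = 3
  bit 3 = 1: r = r^2 * 28 mod 41 = 3^2 * 28 = 9*28 = 6
  bit 4 = 1: r = r^2 * 28 mod 41 = 6^2 * 28 = 36*28 = 24
  -> A = 24
B = 28^29 mod 41  (bits of 29 = 11101)
  bit 0 = 1: r = r^2 * 28 mod 41 = 1^2 * 28 = 1*28 = 28
  bit 1 = 1: r = r^2 * 28 mod 41 = 28^2 * 28 = 5*28 = 17
  bit 2 = 1: r = r^2 * 28 mod 41 = 17^2 * 28 = 2*28 = 15
  bit 3 = 0: r = r^2 mod 41 = 15^2 = 20
  bit 4 = 1: r = r^2 * 28 mod 41 = 20^2 * 28 = 31*28 = 7
  -> B = 7
s = B^a = 7^23 mod 41  (bits of 23 = 10111)
  bit 0 = 1: r = r^2 * 7 mod 41 = 1^2 * 7 = 1*7 = 7
  bit 1 = 0: r = r^2 mod 41 = 7^2 = 8
  bit 2 = 1: r = r^2 * 7 mod 41 = 8^2 * 7 = 23*7 = 38
  bit 3 = 1: r = r^2 * 7 mod 41 = 38^2 * 7 = 9*7 = 22
  bit 4 = 1: r = r^2 * 7 mod 41 = 22^2 * 7 = 33*7 = 26
  -> s = B^a = 26

Answer: 24 7 26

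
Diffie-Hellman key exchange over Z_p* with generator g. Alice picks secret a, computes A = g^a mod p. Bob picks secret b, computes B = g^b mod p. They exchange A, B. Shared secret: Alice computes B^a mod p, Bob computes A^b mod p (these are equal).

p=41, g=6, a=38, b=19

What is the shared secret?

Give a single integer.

A = 6^38 mod 41  (bits of 38 = 100110)
  bit 0 = 1: r = r^2 * 6 mod 41 = 1^2 * 6 = 1*6 = 6
  bit 1 = 0: r = r^2 mod 41 = 6^2 = 36
  bit 2 = 0: r = r^2 mod 41 = 36^2 = 25
  bit 3 = 1: r = r^2 * 6 mod 41 = 25^2 * 6 = 10*6 = 19
  bit 4 = 1: r = r^2 * 6 mod 41 = 19^2 * 6 = 33*6 = 34
  bit 5 = 0: r = r^2 mod 41 = 34^2 = 8
  -> A = 8
B = 6^19 mod 41  (bits of 19 = 10011)
  bit 0 = 1: r = r^2 * 6 mod 41 = 1^2 * 6 = 1*6 = 6
  bit 1 = 0: r = r^2 mod 41 = 6^2 = 36
  bit 2 = 0: r = r^2 mod 41 = 36^2 = 25
  bit 3 = 1: r = r^2 * 6 mod 41 = 25^2 * 6 = 10*6 = 19
  bit 4 = 1: r = r^2 * 6 mod 41 = 19^2 * 6 = 33*6 = 34
  -> B = 34
s = B^a = 34^38 mod 41  (bits of 38 = 100110)
  bit 0 = 1: r = r^2 * 34 mod 41 = 1^2 * 34 = 1*34 = 34
  bit 1 = 0: r = r^2 mod 41 = 34^2 = 8
  bit 2 = 0: r = r^2 mod 41 = 8^2 = 23
  bit 3 = 1: r = r^2 * 34 mod 41 = 23^2 * 34 = 37*34 = 28
  bit 4 = 1: r = r^2 * 34 mod 41 = 28^2 * 34 = 5*34 = 6
  bit 5 = 0: r = r^2 mod 41 = 6^2 = 36
  -> s = B^a = 36

Answer: 36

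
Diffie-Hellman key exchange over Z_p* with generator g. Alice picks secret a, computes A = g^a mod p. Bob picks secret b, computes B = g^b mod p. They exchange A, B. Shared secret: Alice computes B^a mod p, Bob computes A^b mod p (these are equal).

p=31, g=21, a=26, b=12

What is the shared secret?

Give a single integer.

A = 21^26 mod 31  (bits of 26 = 11010)
  bit 0 = 1: r = r^2 * 21 mod 31 = 1^2 * 21 = 1*21 = 21
  bit 1 = 1: r = r^2 * 21 mod 31 = 21^2 * 21 = 7*21 = 23
  bit 2 = 0: r = r^2 mod 31 = 23^2 = 2
  bit 3 = 1: r = r^2 * 21 mod 31 = 2^2 * 21 = 4*21 = 22
  bit 4 = 0: r = r^2 mod 31 = 22^2 = 19
  -> A = 19
B = 21^12 mod 31  (bits of 12 = 1100)
  bit 0 = 1: r = r^2 * 21 mod 31 = 1^2 * 21 = 1*21 = 21
  bit 1 = 1: r = r^2 * 21 mod 31 = 21^2 * 21 = 7*21 = 23
  bit 2 = 0: r = r^2 mod 31 = 23^2 = 2
  bit 3 = 0: r = r^2 mod 31 = 2^2 = 4
  -> B = 4
s = B^a = 4^26 mod 31  (bits of 26 = 11010)
  bit 0 = 1: r = r^2 * 4 mod 31 = 1^2 * 4 = 1*4 = 4
  bit 1 = 1: r = r^2 * 4 mod 31 = 4^2 * 4 = 16*4 = 2
  bit 2 = 0: r = r^2 mod 31 = 2^2 = 4
  bit 3 = 1: r = r^2 * 4 mod 31 = 4^2 * 4 = 16*4 = 2
  bit 4 = 0: r = r^2 mod 31 = 2^2 = 4
  -> s = B^a = 4

Answer: 4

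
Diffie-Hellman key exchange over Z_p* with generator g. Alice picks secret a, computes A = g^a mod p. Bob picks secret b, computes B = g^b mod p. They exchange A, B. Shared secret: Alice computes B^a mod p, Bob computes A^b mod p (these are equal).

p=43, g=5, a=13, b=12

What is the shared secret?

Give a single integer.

Answer: 21

Derivation:
A = 5^13 mod 43  (bits of 13 = 1101)
  bit 0 = 1: r = r^2 * 5 mod 43 = 1^2 * 5 = 1*5 = 5
  bit 1 = 1: r = r^2 * 5 mod 43 = 5^2 * 5 = 25*5 = 39
  bit 2 = 0: r = r^2 mod 43 = 39^2 = 16
  bit 3 = 1: r = r^2 * 5 mod 43 = 16^2 * 5 = 41*5 = 33
  -> A = 33
B = 5^12 mod 43  (bits of 12 = 1100)
  bit 0 = 1: r = r^2 * 5 mod 43 = 1^2 * 5 = 1*5 = 5
  bit 1 = 1: r = r^2 * 5 mod 43 = 5^2 * 5 = 25*5 = 39
  bit 2 = 0: r = r^2 mod 43 = 39^2 = 16
  bit 3 = 0: r = r^2 mod 43 = 16^2 = 41
  -> B = 41
s = B^a = 41^13 mod 43  (bits of 13 = 1101)
  bit 0 = 1: r = r^2 * 41 mod 43 = 1^2 * 41 = 1*41 = 41
  bit 1 = 1: r = r^2 * 41 mod 43 = 41^2 * 41 = 4*41 = 35
  bit 2 = 0: r = r^2 mod 43 = 35^2 = 21
  bit 3 = 1: r = r^2 * 41 mod 43 = 21^2 * 41 = 11*41 = 21
  -> s = B^a = 21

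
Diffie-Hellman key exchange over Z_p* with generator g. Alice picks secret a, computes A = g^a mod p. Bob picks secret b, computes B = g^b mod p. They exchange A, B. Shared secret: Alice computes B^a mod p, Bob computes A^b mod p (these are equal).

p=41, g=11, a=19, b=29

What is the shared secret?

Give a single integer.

A = 11^19 mod 41  (bits of 19 = 10011)
  bit 0 = 1: r = r^2 * 11 mod 41 = 1^2 * 11 = 1*11 = 11
  bit 1 = 0: r = r^2 mod 41 = 11^2 = 39
  bit 2 = 0: r = r^2 mod 41 = 39^2 = 4
  bit 3 = 1: r = r^2 * 11 mod 41 = 4^2 * 11 = 16*11 = 12
  bit 4 = 1: r = r^2 * 11 mod 41 = 12^2 * 11 = 21*11 = 26
  -> A = 26
B = 11^29 mod 41  (bits of 29 = 11101)
  bit 0 = 1: r = r^2 * 11 mod 41 = 1^2 * 11 = 1*11 = 11
  bit 1 = 1: r = r^2 * 11 mod 41 = 11^2 * 11 = 39*11 = 19
  bit 2 = 1: r = r^2 * 11 mod 41 = 19^2 * 11 = 33*11 = 35
  bit 3 = 0: r = r^2 mod 41 = 35^2 = 36
  bit 4 = 1: r = r^2 * 11 mod 41 = 36^2 * 11 = 25*11 = 29
  -> B = 29
s = B^a = 29^19 mod 41  (bits of 19 = 10011)
  bit 0 = 1: r = r^2 * 29 mod 41 = 1^2 * 29 = 1*29 = 29
  bit 1 = 0: r = r^2 mod 41 = 29^2 = 21
  bit 2 = 0: r = r^2 mod 41 = 21^2 = 31
  bit 3 = 1: r = r^2 * 29 mod 41 = 31^2 * 29 = 18*29 = 30
  bit 4 = 1: r = r^2 * 29 mod 41 = 30^2 * 29 = 39*29 = 24
  -> s = B^a = 24

Answer: 24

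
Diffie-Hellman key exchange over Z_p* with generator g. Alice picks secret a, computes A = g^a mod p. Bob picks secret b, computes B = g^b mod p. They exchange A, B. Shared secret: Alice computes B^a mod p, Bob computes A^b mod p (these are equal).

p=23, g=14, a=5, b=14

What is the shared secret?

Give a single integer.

A = 14^5 mod 23  (bits of 5 = 101)
  bit 0 = 1: r = r^2 * 14 mod 23 = 1^2 * 14 = 1*14 = 14
  bit 1 = 0: r = r^2 mod 23 = 14^2 = 12
  bit 2 = 1: r = r^2 * 14 mod 23 = 12^2 * 14 = 6*14 = 15
  -> A = 15
B = 14^14 mod 23  (bits of 14 = 1110)
  bit 0 = 1: r = r^2 * 14 mod 23 = 1^2 * 14 = 1*14 = 14
  bit 1 = 1: r = r^2 * 14 mod 23 = 14^2 * 14 = 12*14 = 7
  bit 2 = 1: r = r^2 * 14 mod 23 = 7^2 * 14 = 3*14 = 19
  bit 3 = 0: r = r^2 mod 23 = 19^2 = 16
  -> B = 16
s = B^a = 16^5 mod 23  (bits of 5 = 101)
  bit 0 = 1: r = r^2 * 16 mod 23 = 1^2 * 16 = 1*16 = 16
  bit 1 = 0: r = r^2 mod 23 = 16^2 = 3
  bit 2 = 1: r = r^2 * 16 mod 23 = 3^2 * 16 = 9*16 = 6
  -> s = B^a = 6

Answer: 6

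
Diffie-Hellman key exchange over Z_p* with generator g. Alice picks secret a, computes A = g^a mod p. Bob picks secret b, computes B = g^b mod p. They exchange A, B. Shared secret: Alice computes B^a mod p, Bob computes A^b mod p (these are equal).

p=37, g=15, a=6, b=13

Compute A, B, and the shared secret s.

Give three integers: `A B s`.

A = 15^6 mod 37  (bits of 6 = 110)
  bit 0 = 1: r = r^2 * 15 mod 37 = 1^2 * 15 = 1*15 = 15
  bit 1 = 1: r = r^2 * 15 mod 37 = 15^2 * 15 = 3*15 = 8
  bit 2 = 0: r = r^2 mod 37 = 8^2 = 27
  -> A = 27
B = 15^13 mod 37  (bits of 13 = 1101)
  bit 0 = 1: r = r^2 * 15 mod 37 = 1^2 * 15 = 1*15 = 15
  bit 1 = 1: r = r^2 * 15 mod 37 = 15^2 * 15 = 3*15 = 8
  bit 2 = 0: r = r^2 mod 37 = 8^2 = 27
  bit 3 = 1: r = r^2 * 15 mod 37 = 27^2 * 15 = 26*15 = 20
  -> B = 20
s = B^a = 20^6 mod 37  (bits of 6 = 110)
  bit 0 = 1: r = r^2 * 20 mod 37 = 1^2 * 20 = 1*20 = 20
  bit 1 = 1: r = r^2 * 20 mod 37 = 20^2 * 20 = 30*20 = 8
  bit 2 = 0: r = r^2 mod 37 = 8^2 = 27
  -> s = B^a = 27

Answer: 27 20 27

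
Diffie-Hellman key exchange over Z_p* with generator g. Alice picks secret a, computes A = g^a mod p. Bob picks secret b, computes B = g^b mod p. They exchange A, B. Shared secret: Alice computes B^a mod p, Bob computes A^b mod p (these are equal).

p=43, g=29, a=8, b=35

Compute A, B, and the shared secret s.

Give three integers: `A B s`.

A = 29^8 mod 43  (bits of 8 = 1000)
  bit 0 = 1: r = r^2 * 29 mod 43 = 1^2 * 29 = 1*29 = 29
  bit 1 = 0: r = r^2 mod 43 = 29^2 = 24
  bit 2 = 0: r = r^2 mod 43 = 24^2 = 17
  bit 3 = 0: r = r^2 mod 43 = 17^2 = 31
  -> A = 31
B = 29^35 mod 43  (bits of 35 = 100011)
  bit 0 = 1: r = r^2 * 29 mod 43 = 1^2 * 29 = 1*29 = 29
  bit 1 = 0: r = r^2 mod 43 = 29^2 = 24
  bit 2 = 0: r = r^2 mod 43 = 24^2 = 17
  bit 3 = 0: r = r^2 mod 43 = 17^2 = 31
  bit 4 = 1: r = r^2 * 29 mod 43 = 31^2 * 29 = 15*29 = 5
  bit 5 = 1: r = r^2 * 29 mod 43 = 5^2 * 29 = 25*29 = 37
  -> B = 37
s = B^a = 37^8 mod 43  (bits of 8 = 1000)
  bit 0 = 1: r = r^2 * 37 mod 43 = 1^2 * 37 = 1*37 = 37
  bit 1 = 0: r = r^2 mod 43 = 37^2 = 36
  bit 2 = 0: r = r^2 mod 43 = 36^2 = 6
  bit 3 = 0: r = r^2 mod 43 = 6^2 = 36
  -> s = B^a = 36

Answer: 31 37 36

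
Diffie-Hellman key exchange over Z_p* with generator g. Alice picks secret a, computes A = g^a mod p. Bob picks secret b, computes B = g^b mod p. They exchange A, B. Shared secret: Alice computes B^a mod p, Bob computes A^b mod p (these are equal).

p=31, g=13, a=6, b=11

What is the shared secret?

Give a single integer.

Answer: 16

Derivation:
A = 13^6 mod 31  (bits of 6 = 110)
  bit 0 = 1: r = r^2 * 13 mod 31 = 1^2 * 13 = 1*13 = 13
  bit 1 = 1: r = r^2 * 13 mod 31 = 13^2 * 13 = 14*13 = 27
  bit 2 = 0: r = r^2 mod 31 = 27^2 = 16
  -> A = 16
B = 13^11 mod 31  (bits of 11 = 1011)
  bit 0 = 1: r = r^2 * 13 mod 31 = 1^2 * 13 = 1*13 = 13
  bit 1 = 0: r = r^2 mod 31 = 13^2 = 14
  bit 2 = 1: r = r^2 * 13 mod 31 = 14^2 * 13 = 10*13 = 6
  bit 3 = 1: r = r^2 * 13 mod 31 = 6^2 * 13 = 5*13 = 3
  -> B = 3
s = B^a = 3^6 mod 31  (bits of 6 = 110)
  bit 0 = 1: r = r^2 * 3 mod 31 = 1^2 * 3 = 1*3 = 3
  bit 1 = 1: r = r^2 * 3 mod 31 = 3^2 * 3 = 9*3 = 27
  bit 2 = 0: r = r^2 mod 31 = 27^2 = 16
  -> s = B^a = 16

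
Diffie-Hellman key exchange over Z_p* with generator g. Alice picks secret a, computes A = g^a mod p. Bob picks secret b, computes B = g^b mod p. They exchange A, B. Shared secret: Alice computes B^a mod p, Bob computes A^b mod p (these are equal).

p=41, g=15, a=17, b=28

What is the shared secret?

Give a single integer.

Answer: 4

Derivation:
A = 15^17 mod 41  (bits of 17 = 10001)
  bit 0 = 1: r = r^2 * 15 mod 41 = 1^2 * 15 = 1*15 = 15
  bit 1 = 0: r = r^2 mod 41 = 15^2 = 20
  bit 2 = 0: r = r^2 mod 41 = 20^2 = 31
  bit 3 = 0: r = r^2 mod 41 = 31^2 = 18
  bit 4 = 1: r = r^2 * 15 mod 41 = 18^2 * 15 = 37*15 = 22
  -> A = 22
B = 15^28 mod 41  (bits of 28 = 11100)
  bit 0 = 1: r = r^2 * 15 mod 41 = 1^2 * 15 = 1*15 = 15
  bit 1 = 1: r = r^2 * 15 mod 41 = 15^2 * 15 = 20*15 = 13
  bit 2 = 1: r = r^2 * 15 mod 41 = 13^2 * 15 = 5*15 = 34
  bit 3 = 0: r = r^2 mod 41 = 34^2 = 8
  bit 4 = 0: r = r^2 mod 41 = 8^2 = 23
  -> B = 23
s = B^a = 23^17 mod 41  (bits of 17 = 10001)
  bit 0 = 1: r = r^2 * 23 mod 41 = 1^2 * 23 = 1*23 = 23
  bit 1 = 0: r = r^2 mod 41 = 23^2 = 37
  bit 2 = 0: r = r^2 mod 41 = 37^2 = 16
  bit 3 = 0: r = r^2 mod 41 = 16^2 = 10
  bit 4 = 1: r = r^2 * 23 mod 41 = 10^2 * 23 = 18*23 = 4
  -> s = B^a = 4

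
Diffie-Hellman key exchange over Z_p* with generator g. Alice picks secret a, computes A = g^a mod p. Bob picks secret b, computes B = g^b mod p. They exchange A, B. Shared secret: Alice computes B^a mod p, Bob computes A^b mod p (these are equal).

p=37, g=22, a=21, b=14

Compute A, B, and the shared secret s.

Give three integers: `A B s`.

A = 22^21 mod 37  (bits of 21 = 10101)
  bit 0 = 1: r = r^2 * 22 mod 37 = 1^2 * 22 = 1*22 = 22
  bit 1 = 0: r = r^2 mod 37 = 22^2 = 3
  bit 2 = 1: r = r^2 * 22 mod 37 = 3^2 * 22 = 9*22 = 13
  bit 3 = 0: r = r^2 mod 37 = 13^2 = 21
  bit 4 = 1: r = r^2 * 22 mod 37 = 21^2 * 22 = 34*22 = 8
  -> A = 8
B = 22^14 mod 37  (bits of 14 = 1110)
  bit 0 = 1: r = r^2 * 22 mod 37 = 1^2 * 22 = 1*22 = 22
  bit 1 = 1: r = r^2 * 22 mod 37 = 22^2 * 22 = 3*22 = 29
  bit 2 = 1: r = r^2 * 22 mod 37 = 29^2 * 22 = 27*22 = 2
  bit 3 = 0: r = r^2 mod 37 = 2^2 = 4
  -> B = 4
s = B^a = 4^21 mod 37  (bits of 21 = 10101)
  bit 0 = 1: r = r^2 * 4 mod 37 = 1^2 * 4 = 1*4 = 4
  bit 1 = 0: r = r^2 mod 37 = 4^2 = 16
  bit 2 = 1: r = r^2 * 4 mod 37 = 16^2 * 4 = 34*4 = 25
  bit 3 = 0: r = r^2 mod 37 = 25^2 = 33
  bit 4 = 1: r = r^2 * 4 mod 37 = 33^2 * 4 = 16*4 = 27
  -> s = B^a = 27

Answer: 8 4 27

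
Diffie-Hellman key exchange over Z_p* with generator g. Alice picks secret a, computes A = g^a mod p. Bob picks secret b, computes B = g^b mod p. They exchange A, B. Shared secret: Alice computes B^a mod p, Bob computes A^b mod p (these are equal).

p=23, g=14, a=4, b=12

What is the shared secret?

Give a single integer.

Answer: 6

Derivation:
A = 14^4 mod 23  (bits of 4 = 100)
  bit 0 = 1: r = r^2 * 14 mod 23 = 1^2 * 14 = 1*14 = 14
  bit 1 = 0: r = r^2 mod 23 = 14^2 = 12
  bit 2 = 0: r = r^2 mod 23 = 12^2 = 6
  -> A = 6
B = 14^12 mod 23  (bits of 12 = 1100)
  bit 0 = 1: r = r^2 * 14 mod 23 = 1^2 * 14 = 1*14 = 14
  bit 1 = 1: r = r^2 * 14 mod 23 = 14^2 * 14 = 12*14 = 7
  bit 2 = 0: r = r^2 mod 23 = 7^2 = 3
  bit 3 = 0: r = r^2 mod 23 = 3^2 = 9
  -> B = 9
s = B^a = 9^4 mod 23  (bits of 4 = 100)
  bit 0 = 1: r = r^2 * 9 mod 23 = 1^2 * 9 = 1*9 = 9
  bit 1 = 0: r = r^2 mod 23 = 9^2 = 12
  bit 2 = 0: r = r^2 mod 23 = 12^2 = 6
  -> s = B^a = 6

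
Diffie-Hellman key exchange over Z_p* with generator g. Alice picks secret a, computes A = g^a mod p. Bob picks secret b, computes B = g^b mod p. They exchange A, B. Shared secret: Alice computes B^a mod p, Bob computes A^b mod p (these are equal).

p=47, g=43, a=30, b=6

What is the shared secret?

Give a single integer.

Answer: 9

Derivation:
A = 43^30 mod 47  (bits of 30 = 11110)
  bit 0 = 1: r = r^2 * 43 mod 47 = 1^2 * 43 = 1*43 = 43
  bit 1 = 1: r = r^2 * 43 mod 47 = 43^2 * 43 = 16*43 = 30
  bit 2 = 1: r = r^2 * 43 mod 47 = 30^2 * 43 = 7*43 = 19
  bit 3 = 1: r = r^2 * 43 mod 47 = 19^2 * 43 = 32*43 = 13
  bit 4 = 0: r = r^2 mod 47 = 13^2 = 28
  -> A = 28
B = 43^6 mod 47  (bits of 6 = 110)
  bit 0 = 1: r = r^2 * 43 mod 47 = 1^2 * 43 = 1*43 = 43
  bit 1 = 1: r = r^2 * 43 mod 47 = 43^2 * 43 = 16*43 = 30
  bit 2 = 0: r = r^2 mod 47 = 30^2 = 7
  -> B = 7
s = B^a = 7^30 mod 47  (bits of 30 = 11110)
  bit 0 = 1: r = r^2 * 7 mod 47 = 1^2 * 7 = 1*7 = 7
  bit 1 = 1: r = r^2 * 7 mod 47 = 7^2 * 7 = 2*7 = 14
  bit 2 = 1: r = r^2 * 7 mod 47 = 14^2 * 7 = 8*7 = 9
  bit 3 = 1: r = r^2 * 7 mod 47 = 9^2 * 7 = 34*7 = 3
  bit 4 = 0: r = r^2 mod 47 = 3^2 = 9
  -> s = B^a = 9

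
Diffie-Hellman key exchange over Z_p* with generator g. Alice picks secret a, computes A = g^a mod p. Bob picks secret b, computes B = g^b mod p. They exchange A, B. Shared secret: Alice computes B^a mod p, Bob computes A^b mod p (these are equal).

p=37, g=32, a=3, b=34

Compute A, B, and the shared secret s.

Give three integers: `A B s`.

A = 32^3 mod 37  (bits of 3 = 11)
  bit 0 = 1: r = r^2 * 32 mod 37 = 1^2 * 32 = 1*32 = 32
  bit 1 = 1: r = r^2 * 32 mod 37 = 32^2 * 32 = 25*32 = 23
  -> A = 23
B = 32^34 mod 37  (bits of 34 = 100010)
  bit 0 = 1: r = r^2 * 32 mod 37 = 1^2 * 32 = 1*32 = 32
  bit 1 = 0: r = r^2 mod 37 = 32^2 = 25
  bit 2 = 0: r = r^2 mod 37 = 25^2 = 33
  bit 3 = 0: r = r^2 mod 37 = 33^2 = 16
  bit 4 = 1: r = r^2 * 32 mod 37 = 16^2 * 32 = 34*32 = 15
  bit 5 = 0: r = r^2 mod 37 = 15^2 = 3
  -> B = 3
s = B^a = 3^3 mod 37  (bits of 3 = 11)
  bit 0 = 1: r = r^2 * 3 mod 37 = 1^2 * 3 = 1*3 = 3
  bit 1 = 1: r = r^2 * 3 mod 37 = 3^2 * 3 = 9*3 = 27
  -> s = B^a = 27

Answer: 23 3 27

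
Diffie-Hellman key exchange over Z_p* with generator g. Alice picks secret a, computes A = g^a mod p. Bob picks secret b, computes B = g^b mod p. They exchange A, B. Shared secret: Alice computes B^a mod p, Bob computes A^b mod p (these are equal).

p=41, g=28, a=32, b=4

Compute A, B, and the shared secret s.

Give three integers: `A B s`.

A = 28^32 mod 41  (bits of 32 = 100000)
  bit 0 = 1: r = r^2 * 28 mod 41 = 1^2 * 28 = 1*28 = 28
  bit 1 = 0: r = r^2 mod 41 = 28^2 = 5
  bit 2 = 0: r = r^2 mod 41 = 5^2 = 25
  bit 3 = 0: r = r^2 mod 41 = 25^2 = 10
  bit 4 = 0: r = r^2 mod 41 = 10^2 = 18
  bit 5 = 0: r = r^2 mod 41 = 18^2 = 37
  -> A = 37
B = 28^4 mod 41  (bits of 4 = 100)
  bit 0 = 1: r = r^2 * 28 mod 41 = 1^2 * 28 = 1*28 = 28
  bit 1 = 0: r = r^2 mod 41 = 28^2 = 5
  bit 2 = 0: r = r^2 mod 41 = 5^2 = 25
  -> B = 25
s = B^a = 25^32 mod 41  (bits of 32 = 100000)
  bit 0 = 1: r = r^2 * 25 mod 41 = 1^2 * 25 = 1*25 = 25
  bit 1 = 0: r = r^2 mod 41 = 25^2 = 10
  bit 2 = 0: r = r^2 mod 41 = 10^2 = 18
  bit 3 = 0: r = r^2 mod 41 = 18^2 = 37
  bit 4 = 0: r = r^2 mod 41 = 37^2 = 16
  bit 5 = 0: r = r^2 mod 41 = 16^2 = 10
  -> s = B^a = 10

Answer: 37 25 10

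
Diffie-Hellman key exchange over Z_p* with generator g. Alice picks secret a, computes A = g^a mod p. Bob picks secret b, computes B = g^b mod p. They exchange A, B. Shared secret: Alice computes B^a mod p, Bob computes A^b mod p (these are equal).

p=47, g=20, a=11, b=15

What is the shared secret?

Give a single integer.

A = 20^11 mod 47  (bits of 11 = 1011)
  bit 0 = 1: r = r^2 * 20 mod 47 = 1^2 * 20 = 1*20 = 20
  bit 1 = 0: r = r^2 mod 47 = 20^2 = 24
  bit 2 = 1: r = r^2 * 20 mod 47 = 24^2 * 20 = 12*20 = 5
  bit 3 = 1: r = r^2 * 20 mod 47 = 5^2 * 20 = 25*20 = 30
  -> A = 30
B = 20^15 mod 47  (bits of 15 = 1111)
  bit 0 = 1: r = r^2 * 20 mod 47 = 1^2 * 20 = 1*20 = 20
  bit 1 = 1: r = r^2 * 20 mod 47 = 20^2 * 20 = 24*20 = 10
  bit 2 = 1: r = r^2 * 20 mod 47 = 10^2 * 20 = 6*20 = 26
  bit 3 = 1: r = r^2 * 20 mod 47 = 26^2 * 20 = 18*20 = 31
  -> B = 31
s = B^a = 31^11 mod 47  (bits of 11 = 1011)
  bit 0 = 1: r = r^2 * 31 mod 47 = 1^2 * 31 = 1*31 = 31
  bit 1 = 0: r = r^2 mod 47 = 31^2 = 21
  bit 2 = 1: r = r^2 * 31 mod 47 = 21^2 * 31 = 18*31 = 41
  bit 3 = 1: r = r^2 * 31 mod 47 = 41^2 * 31 = 36*31 = 35
  -> s = B^a = 35

Answer: 35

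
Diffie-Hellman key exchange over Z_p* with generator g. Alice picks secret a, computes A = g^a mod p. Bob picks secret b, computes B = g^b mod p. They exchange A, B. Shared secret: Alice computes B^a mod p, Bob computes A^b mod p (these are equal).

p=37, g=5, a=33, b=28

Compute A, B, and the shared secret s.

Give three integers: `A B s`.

A = 5^33 mod 37  (bits of 33 = 100001)
  bit 0 = 1: r = r^2 * 5 mod 37 = 1^2 * 5 = 1*5 = 5
  bit 1 = 0: r = r^2 mod 37 = 5^2 = 25
  bit 2 = 0: r = r^2 mod 37 = 25^2 = 33
  bit 3 = 0: r = r^2 mod 37 = 33^2 = 16
  bit 4 = 0: r = r^2 mod 37 = 16^2 = 34
  bit 5 = 1: r = r^2 * 5 mod 37 = 34^2 * 5 = 9*5 = 8
  -> A = 8
B = 5^28 mod 37  (bits of 28 = 11100)
  bit 0 = 1: r = r^2 * 5 mod 37 = 1^2 * 5 = 1*5 = 5
  bit 1 = 1: r = r^2 * 5 mod 37 = 5^2 * 5 = 25*5 = 14
  bit 2 = 1: r = r^2 * 5 mod 37 = 14^2 * 5 = 11*5 = 18
  bit 3 = 0: r = r^2 mod 37 = 18^2 = 28
  bit 4 = 0: r = r^2 mod 37 = 28^2 = 7
  -> B = 7
s = B^a = 7^33 mod 37  (bits of 33 = 100001)
  bit 0 = 1: r = r^2 * 7 mod 37 = 1^2 * 7 = 1*7 = 7
  bit 1 = 0: r = r^2 mod 37 = 7^2 = 12
  bit 2 = 0: r = r^2 mod 37 = 12^2 = 33
  bit 3 = 0: r = r^2 mod 37 = 33^2 = 16
  bit 4 = 0: r = r^2 mod 37 = 16^2 = 34
  bit 5 = 1: r = r^2 * 7 mod 37 = 34^2 * 7 = 9*7 = 26
  -> s = B^a = 26

Answer: 8 7 26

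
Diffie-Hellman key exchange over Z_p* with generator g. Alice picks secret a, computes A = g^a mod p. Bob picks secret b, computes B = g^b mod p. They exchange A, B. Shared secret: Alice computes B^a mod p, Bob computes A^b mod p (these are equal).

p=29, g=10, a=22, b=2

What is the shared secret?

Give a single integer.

Answer: 16

Derivation:
A = 10^22 mod 29  (bits of 22 = 10110)
  bit 0 = 1: r = r^2 * 10 mod 29 = 1^2 * 10 = 1*10 = 10
  bit 1 = 0: r = r^2 mod 29 = 10^2 = 13
  bit 2 = 1: r = r^2 * 10 mod 29 = 13^2 * 10 = 24*10 = 8
  bit 3 = 1: r = r^2 * 10 mod 29 = 8^2 * 10 = 6*10 = 2
  bit 4 = 0: r = r^2 mod 29 = 2^2 = 4
  -> A = 4
B = 10^2 mod 29  (bits of 2 = 10)
  bit 0 = 1: r = r^2 * 10 mod 29 = 1^2 * 10 = 1*10 = 10
  bit 1 = 0: r = r^2 mod 29 = 10^2 = 13
  -> B = 13
s = B^a = 13^22 mod 29  (bits of 22 = 10110)
  bit 0 = 1: r = r^2 * 13 mod 29 = 1^2 * 13 = 1*13 = 13
  bit 1 = 0: r = r^2 mod 29 = 13^2 = 24
  bit 2 = 1: r = r^2 * 13 mod 29 = 24^2 * 13 = 25*13 = 6
  bit 3 = 1: r = r^2 * 13 mod 29 = 6^2 * 13 = 7*13 = 4
  bit 4 = 0: r = r^2 mod 29 = 4^2 = 16
  -> s = B^a = 16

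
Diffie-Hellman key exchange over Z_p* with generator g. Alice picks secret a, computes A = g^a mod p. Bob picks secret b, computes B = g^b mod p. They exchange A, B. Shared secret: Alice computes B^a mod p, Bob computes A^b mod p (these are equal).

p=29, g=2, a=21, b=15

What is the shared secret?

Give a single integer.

Answer: 12

Derivation:
A = 2^21 mod 29  (bits of 21 = 10101)
  bit 0 = 1: r = r^2 * 2 mod 29 = 1^2 * 2 = 1*2 = 2
  bit 1 = 0: r = r^2 mod 29 = 2^2 = 4
  bit 2 = 1: r = r^2 * 2 mod 29 = 4^2 * 2 = 16*2 = 3
  bit 3 = 0: r = r^2 mod 29 = 3^2 = 9
  bit 4 = 1: r = r^2 * 2 mod 29 = 9^2 * 2 = 23*2 = 17
  -> A = 17
B = 2^15 mod 29  (bits of 15 = 1111)
  bit 0 = 1: r = r^2 * 2 mod 29 = 1^2 * 2 = 1*2 = 2
  bit 1 = 1: r = r^2 * 2 mod 29 = 2^2 * 2 = 4*2 = 8
  bit 2 = 1: r = r^2 * 2 mod 29 = 8^2 * 2 = 6*2 = 12
  bit 3 = 1: r = r^2 * 2 mod 29 = 12^2 * 2 = 28*2 = 27
  -> B = 27
s = B^a = 27^21 mod 29  (bits of 21 = 10101)
  bit 0 = 1: r = r^2 * 27 mod 29 = 1^2 * 27 = 1*27 = 27
  bit 1 = 0: r = r^2 mod 29 = 27^2 = 4
  bit 2 = 1: r = r^2 * 27 mod 29 = 4^2 * 27 = 16*27 = 26
  bit 3 = 0: r = r^2 mod 29 = 26^2 = 9
  bit 4 = 1: r = r^2 * 27 mod 29 = 9^2 * 27 = 23*27 = 12
  -> s = B^a = 12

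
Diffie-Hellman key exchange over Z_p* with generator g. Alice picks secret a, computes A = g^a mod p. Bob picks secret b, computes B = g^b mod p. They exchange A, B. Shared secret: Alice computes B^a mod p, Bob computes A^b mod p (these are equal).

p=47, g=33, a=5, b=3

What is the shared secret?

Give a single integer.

Answer: 20

Derivation:
A = 33^5 mod 47  (bits of 5 = 101)
  bit 0 = 1: r = r^2 * 33 mod 47 = 1^2 * 33 = 1*33 = 33
  bit 1 = 0: r = r^2 mod 47 = 33^2 = 8
  bit 2 = 1: r = r^2 * 33 mod 47 = 8^2 * 33 = 17*33 = 44
  -> A = 44
B = 33^3 mod 47  (bits of 3 = 11)
  bit 0 = 1: r = r^2 * 33 mod 47 = 1^2 * 33 = 1*33 = 33
  bit 1 = 1: r = r^2 * 33 mod 47 = 33^2 * 33 = 8*33 = 29
  -> B = 29
s = B^a = 29^5 mod 47  (bits of 5 = 101)
  bit 0 = 1: r = r^2 * 29 mod 47 = 1^2 * 29 = 1*29 = 29
  bit 1 = 0: r = r^2 mod 47 = 29^2 = 42
  bit 2 = 1: r = r^2 * 29 mod 47 = 42^2 * 29 = 25*29 = 20
  -> s = B^a = 20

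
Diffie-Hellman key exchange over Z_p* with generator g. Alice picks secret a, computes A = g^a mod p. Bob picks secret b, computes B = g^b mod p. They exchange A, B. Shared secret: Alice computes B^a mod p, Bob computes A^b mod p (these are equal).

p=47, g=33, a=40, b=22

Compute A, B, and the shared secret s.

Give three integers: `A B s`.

A = 33^40 mod 47  (bits of 40 = 101000)
  bit 0 = 1: r = r^2 * 33 mod 47 = 1^2 * 33 = 1*33 = 33
  bit 1 = 0: r = r^2 mod 47 = 33^2 = 8
  bit 2 = 1: r = r^2 * 33 mod 47 = 8^2 * 33 = 17*33 = 44
  bit 3 = 0: r = r^2 mod 47 = 44^2 = 9
  bit 4 = 0: r = r^2 mod 47 = 9^2 = 34
  bit 5 = 0: r = r^2 mod 47 = 34^2 = 28
  -> A = 28
B = 33^22 mod 47  (bits of 22 = 10110)
  bit 0 = 1: r = r^2 * 33 mod 47 = 1^2 * 33 = 1*33 = 33
  bit 1 = 0: r = r^2 mod 47 = 33^2 = 8
  bit 2 = 1: r = r^2 * 33 mod 47 = 8^2 * 33 = 17*33 = 44
  bit 3 = 1: r = r^2 * 33 mod 47 = 44^2 * 33 = 9*33 = 15
  bit 4 = 0: r = r^2 mod 47 = 15^2 = 37
  -> B = 37
s = B^a = 37^40 mod 47  (bits of 40 = 101000)
  bit 0 = 1: r = r^2 * 37 mod 47 = 1^2 * 37 = 1*37 = 37
  bit 1 = 0: r = r^2 mod 47 = 37^2 = 6
  bit 2 = 1: r = r^2 * 37 mod 47 = 6^2 * 37 = 36*37 = 16
  bit 3 = 0: r = r^2 mod 47 = 16^2 = 21
  bit 4 = 0: r = r^2 mod 47 = 21^2 = 18
  bit 5 = 0: r = r^2 mod 47 = 18^2 = 42
  -> s = B^a = 42

Answer: 28 37 42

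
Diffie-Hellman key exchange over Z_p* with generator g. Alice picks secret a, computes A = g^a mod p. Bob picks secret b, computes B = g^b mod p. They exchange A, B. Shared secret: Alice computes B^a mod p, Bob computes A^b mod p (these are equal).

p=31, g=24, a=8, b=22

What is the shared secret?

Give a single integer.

A = 24^8 mod 31  (bits of 8 = 1000)
  bit 0 = 1: r = r^2 * 24 mod 31 = 1^2 * 24 = 1*24 = 24
  bit 1 = 0: r = r^2 mod 31 = 24^2 = 18
  bit 2 = 0: r = r^2 mod 31 = 18^2 = 14
  bit 3 = 0: r = r^2 mod 31 = 14^2 = 10
  -> A = 10
B = 24^22 mod 31  (bits of 22 = 10110)
  bit 0 = 1: r = r^2 * 24 mod 31 = 1^2 * 24 = 1*24 = 24
  bit 1 = 0: r = r^2 mod 31 = 24^2 = 18
  bit 2 = 1: r = r^2 * 24 mod 31 = 18^2 * 24 = 14*24 = 26
  bit 3 = 1: r = r^2 * 24 mod 31 = 26^2 * 24 = 25*24 = 11
  bit 4 = 0: r = r^2 mod 31 = 11^2 = 28
  -> B = 28
s = B^a = 28^8 mod 31  (bits of 8 = 1000)
  bit 0 = 1: r = r^2 * 28 mod 31 = 1^2 * 28 = 1*28 = 28
  bit 1 = 0: r = r^2 mod 31 = 28^2 = 9
  bit 2 = 0: r = r^2 mod 31 = 9^2 = 19
  bit 3 = 0: r = r^2 mod 31 = 19^2 = 20
  -> s = B^a = 20

Answer: 20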